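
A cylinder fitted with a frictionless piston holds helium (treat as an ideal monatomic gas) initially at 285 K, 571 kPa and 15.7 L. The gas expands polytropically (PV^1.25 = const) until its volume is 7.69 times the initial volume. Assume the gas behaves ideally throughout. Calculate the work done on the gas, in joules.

n = P₁V₁/(RT₁) = 571×15.7/(8.314×285) = 3.78 mol.
Polytropic n=1.25: T₂ = T₁(V₁/V₂)^(n−1) = 285×(0.130)^0.25 = 171 K; P₂ = P₁(V₁/V₂)^n = 44.6 kPa.
W = (P₁V₁−P₂V₂)/(n−1) = (571×15.7−44.6×121)/0.25 = 14300 J.
Work done on the gas = −W_by = -14300 J.

-14300 J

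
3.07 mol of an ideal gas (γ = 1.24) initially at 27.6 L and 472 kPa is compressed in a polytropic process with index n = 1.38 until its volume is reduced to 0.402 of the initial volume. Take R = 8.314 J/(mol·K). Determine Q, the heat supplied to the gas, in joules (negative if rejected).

T₁ = P₁V₁/(nR) = 472×27.6/(3.07×8.314) = 510 K.
Polytropic n=1.38: T₂ = T₁(V₁/V₂)^(n−1) = 510×(2.49)^0.38 = 722 K; P₂ = P₁(V₁/V₂)^n = 1660 kPa.
W = (P₁V₁−P₂V₂)/(n−1) = (472×27.6−1660×11.1)/0.38 = -14200 J.
ΔU = nCvΔT = 3.07×34.6×(722−510) = 22500 J.
Q = ΔU + W = 8280 J.

8280 J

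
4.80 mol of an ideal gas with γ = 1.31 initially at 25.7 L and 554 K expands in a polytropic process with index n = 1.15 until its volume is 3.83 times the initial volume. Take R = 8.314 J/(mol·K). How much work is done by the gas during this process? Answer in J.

26900 J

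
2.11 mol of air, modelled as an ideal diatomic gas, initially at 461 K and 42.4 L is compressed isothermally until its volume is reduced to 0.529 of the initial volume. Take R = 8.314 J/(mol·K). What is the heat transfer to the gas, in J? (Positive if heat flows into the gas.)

-5150 J

P₁ = nRT₁/V₁ = 2.11×8.314×461/42.4 = 191 kPa.
Isothermal: T stays 461 K; PV = const ⇒ V₂ = 22.4 L, P₂ = 361 kPa.
ΔU = 0 (ideal gas, T constant).
W = nRT ln(V₂/V₁) = 2.11×8.314×461×ln(0.529) = -5150 J.
Q = ΔU + W = -5150 J.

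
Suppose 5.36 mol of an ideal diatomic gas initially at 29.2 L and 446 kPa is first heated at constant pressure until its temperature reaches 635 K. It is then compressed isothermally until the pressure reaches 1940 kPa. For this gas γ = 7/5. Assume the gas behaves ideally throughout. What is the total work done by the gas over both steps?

T₁ = P₁V₁/(nR) = 446×29.2/(5.36×8.314) = 292 K.
Step 1 — Isobaric: P stays 446 kPa; V/T = const ⇒ T₂ = 635 K, V₂ = 63.4 L.
W = PΔV = 446×(63.4−29.2) kPa·L = 15300 J.
ΔU = nCvΔT = 5.36×20.8×(635−292) = 38200 J.
Q = ΔU + W = nCpΔT = 53500 J.
State after step 1: P = 446 kPa, V = 63.4 L, T = 635 K.
Step 2 — Isothermal: T stays 635 K; PV = const ⇒ V₂ = 14.6 L, P₂ = 1940 kPa.
ΔU = 0 (ideal gas, T constant).
W = nRT ln(V₂/V₁) = 5.36×8.314×635×ln(0.230) = -41600 J.
Q = ΔU + W = -41600 J.
Net over both steps: W = -26300 J, Q = 11900 J, ΔU = 38200 J.

-26300 J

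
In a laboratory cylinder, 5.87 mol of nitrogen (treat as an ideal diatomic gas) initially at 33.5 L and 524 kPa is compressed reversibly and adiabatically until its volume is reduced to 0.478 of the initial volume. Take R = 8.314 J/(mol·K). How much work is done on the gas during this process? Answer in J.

T₁ = P₁V₁/(nR) = 524×33.5/(5.87×8.314) = 360 K.
Adiabatic: TV^(γ−1) = const ⇒ T₂ = 360×(2.09)^0.400 = 483 K; PV^γ = const ⇒ P₂ = 1470 kPa.
ΔU = nCvΔT = 5.87×20.8×(483−360) = 15100 J.
Q = 0 for an adiabatic process, so W = −ΔU = -15100 J.
Work done on the gas = −W_by = 15100 J.

15100 J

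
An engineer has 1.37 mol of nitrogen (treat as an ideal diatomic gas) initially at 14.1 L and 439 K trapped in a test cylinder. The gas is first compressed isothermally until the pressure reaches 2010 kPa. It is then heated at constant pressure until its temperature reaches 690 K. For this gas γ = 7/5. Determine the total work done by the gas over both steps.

-5820 J

P₁ = nRT₁/V₁ = 1.37×8.314×439/14.1 = 355 kPa.
Step 1 — Isothermal: T stays 439 K; PV = const ⇒ V₂ = 2.49 L, P₂ = 2010 kPa.
ΔU = 0 (ideal gas, T constant).
W = nRT ln(V₂/V₁) = 1.37×8.314×439×ln(0.176) = -8670 J.
Q = ΔU + W = -8670 J.
State after step 1: P = 2010 kPa, V = 2.49 L, T = 439 K.
Step 2 — Isobaric: P stays 2010 kPa; V/T = const ⇒ T₂ = 690 K, V₂ = 3.91 L.
W = PΔV = 2010×(3.91−2.49) kPa·L = 2860 J.
ΔU = nCvΔT = 1.37×20.8×(690−439) = 7150 J.
Q = ΔU + W = nCpΔT = 10000 J.
Net over both steps: W = -5820 J, Q = 1330 J, ΔU = 7150 J.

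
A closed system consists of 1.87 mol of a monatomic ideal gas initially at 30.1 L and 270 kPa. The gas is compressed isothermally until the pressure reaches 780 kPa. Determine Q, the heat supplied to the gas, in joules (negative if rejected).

T₁ = P₁V₁/(nR) = 270×30.1/(1.87×8.314) = 523 K.
Isothermal: T stays 523 K; PV = const ⇒ V₂ = 10.4 L, P₂ = 780 kPa.
ΔU = 0 (ideal gas, T constant).
W = nRT ln(V₂/V₁) = 1.87×8.314×523×ln(0.346) = -8620 J.
Q = ΔU + W = -8620 J.

-8620 J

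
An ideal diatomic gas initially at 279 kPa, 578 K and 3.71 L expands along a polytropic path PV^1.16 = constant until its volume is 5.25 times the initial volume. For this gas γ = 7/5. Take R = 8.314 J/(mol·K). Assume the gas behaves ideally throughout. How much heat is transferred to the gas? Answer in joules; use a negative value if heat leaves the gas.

n = P₁V₁/(RT₁) = 279×3.71/(8.314×578) = 0.215 mol.
Polytropic n=1.16: T₂ = T₁(V₁/V₂)^(n−1) = 578×(0.190)^0.16 = 443 K; P₂ = P₁(V₁/V₂)^n = 40.8 kPa.
W = (P₁V₁−P₂V₂)/(n−1) = (279×3.71−40.8×19.5)/0.16 = 1510 J.
ΔU = nCvΔT = 0.215×20.8×(443−578) = -603 J.
Q = ΔU + W = 905 J.

905 J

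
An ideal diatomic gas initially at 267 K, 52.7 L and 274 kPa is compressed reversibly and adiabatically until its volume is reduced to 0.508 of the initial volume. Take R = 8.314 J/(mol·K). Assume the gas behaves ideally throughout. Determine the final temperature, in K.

Adiabatic: TV^(γ−1) = const ⇒ T₂ = 267×(1.97)^0.400 = 350 K; PV^γ = const ⇒ P₂ = 707 kPa.

350 K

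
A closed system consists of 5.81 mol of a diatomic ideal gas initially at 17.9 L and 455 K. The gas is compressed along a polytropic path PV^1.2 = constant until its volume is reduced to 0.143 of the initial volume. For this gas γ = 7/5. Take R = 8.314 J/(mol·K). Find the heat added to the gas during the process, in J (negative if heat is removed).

P₁ = nRT₁/V₁ = 5.81×8.314×455/17.9 = 1230 kPa.
Polytropic n=1.2: T₂ = T₁(V₁/V₂)^(n−1) = 455×(6.99)^0.20 = 671 K; P₂ = P₁(V₁/V₂)^n = 12700 kPa.
W = (P₁V₁−P₂V₂)/(n−1) = (1230×17.9−12700×2.56)/0.20 = -52300 J.
ΔU = nCvΔT = 5.81×20.8×(671−455) = 26100 J.
Q = ΔU + W = -26100 J.

-26100 J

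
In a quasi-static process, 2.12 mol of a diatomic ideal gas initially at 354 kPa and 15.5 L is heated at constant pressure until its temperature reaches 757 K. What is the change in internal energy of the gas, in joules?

19600 J

T₁ = P₁V₁/(nR) = 354×15.5/(2.12×8.314) = 311 K.
Isobaric: P stays 354 kPa; V/T = const ⇒ T₂ = 757 K, V₂ = 37.7 L.
For an ideal gas ΔU = nCvΔT with Cv = (5/2)R = 20.8 J/(mol·K).
ΔU = 2.12×20.8×(757−311) = 19600 J.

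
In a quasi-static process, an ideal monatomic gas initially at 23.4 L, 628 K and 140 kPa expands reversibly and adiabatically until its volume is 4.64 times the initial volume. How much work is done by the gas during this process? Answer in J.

3150 J

n = P₁V₁/(RT₁) = 140×23.4/(8.314×628) = 0.627 mol.
Adiabatic: TV^(γ−1) = const ⇒ T₂ = 628×(0.216)^0.667 = 226 K; PV^γ = const ⇒ P₂ = 10.8 kPa.
ΔU = nCvΔT = 0.627×12.5×(226−628) = -3150 J.
Q = 0 for an adiabatic process, so W = −ΔU = 3150 J.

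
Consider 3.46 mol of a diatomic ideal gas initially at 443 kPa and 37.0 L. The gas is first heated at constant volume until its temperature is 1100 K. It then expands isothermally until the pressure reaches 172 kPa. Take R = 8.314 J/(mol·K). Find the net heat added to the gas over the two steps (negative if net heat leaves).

88900 J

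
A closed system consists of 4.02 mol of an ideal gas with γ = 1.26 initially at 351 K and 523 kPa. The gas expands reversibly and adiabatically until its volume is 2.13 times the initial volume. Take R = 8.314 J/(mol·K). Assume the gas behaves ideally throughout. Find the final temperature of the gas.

288 K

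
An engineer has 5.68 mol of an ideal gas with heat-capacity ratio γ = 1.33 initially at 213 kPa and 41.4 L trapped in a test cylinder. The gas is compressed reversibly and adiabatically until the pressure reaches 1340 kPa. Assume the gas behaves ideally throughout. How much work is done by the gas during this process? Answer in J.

T₁ = P₁V₁/(nR) = 213×41.4/(5.68×8.314) = 187 K.
Adiabatic: T₂/T₁ = (P₂/P₁)^((γ−1)/γ) ⇒ T₂ = 187×(6.29)^0.248 = 295 K; V₂ = 10.4 L.
ΔU = nCvΔT = 5.68×25.2×(295−187) = 15500 J.
Q = 0 for an adiabatic process, so W = −ΔU = -15500 J.

-15500 J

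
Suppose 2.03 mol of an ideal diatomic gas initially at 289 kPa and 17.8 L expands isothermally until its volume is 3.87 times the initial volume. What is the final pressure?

T₁ = P₁V₁/(nR) = 289×17.8/(2.03×8.314) = 305 K.
Isothermal: T stays 305 K; PV = const ⇒ V₂ = 68.9 L, P₂ = 74.7 kPa.

74.7 kPa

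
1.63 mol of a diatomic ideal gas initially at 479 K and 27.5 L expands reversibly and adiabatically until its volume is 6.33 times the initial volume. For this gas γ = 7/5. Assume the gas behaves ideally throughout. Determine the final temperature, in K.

P₁ = nRT₁/V₁ = 1.63×8.314×479/27.5 = 236 kPa.
Adiabatic: TV^(γ−1) = const ⇒ T₂ = 479×(0.158)^0.400 = 229 K; PV^γ = const ⇒ P₂ = 17.8 kPa.

229 K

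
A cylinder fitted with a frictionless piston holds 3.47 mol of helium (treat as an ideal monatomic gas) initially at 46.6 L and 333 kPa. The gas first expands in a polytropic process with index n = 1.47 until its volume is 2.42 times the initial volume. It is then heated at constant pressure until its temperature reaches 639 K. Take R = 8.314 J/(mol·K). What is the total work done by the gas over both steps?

19400 J

T₁ = P₁V₁/(nR) = 333×46.6/(3.47×8.314) = 538 K.
Step 1 — Polytropic n=1.47: T₂ = T₁(V₁/V₂)^(n−1) = 538×(0.413)^0.47 = 355 K; P₂ = P₁(V₁/V₂)^n = 90.8 kPa.
W = (P₁V₁−P₂V₂)/(n−1) = (333×46.6−90.8×113)/0.47 = 11200 J.
ΔU = nCvΔT = 3.47×12.5×(355−538) = -7910 J.
Q = ΔU + W = 3310 J.
State after step 1: P = 90.8 kPa, V = 113 L, T = 355 K.
Step 2 — Isobaric: P stays 90.8 kPa; V/T = const ⇒ T₂ = 639 K, V₂ = 203 L.
W = PΔV = 90.8×(203−113) kPa·L = 8190 J.
ΔU = nCvΔT = 3.47×12.5×(639−355) = 12300 J.
Q = ΔU + W = nCpΔT = 20500 J.
Net over both steps: W = 19400 J, Q = 23800 J, ΔU = 4380 J.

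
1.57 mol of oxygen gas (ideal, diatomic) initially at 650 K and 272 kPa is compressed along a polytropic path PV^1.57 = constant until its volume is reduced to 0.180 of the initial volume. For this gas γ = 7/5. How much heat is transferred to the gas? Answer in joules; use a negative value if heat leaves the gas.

V₁ = nRT₁/P₁ = 1.57×8.314×650/272 = 31.2 L.
Polytropic n=1.57: T₂ = T₁(V₁/V₂)^(n−1) = 650×(5.56)^0.57 = 1730 K; P₂ = P₁(V₁/V₂)^n = 4020 kPa.
W = (P₁V₁−P₂V₂)/(n−1) = (272×31.2−4020×5.61)/0.57 = -24700 J.
ΔU = nCvΔT = 1.57×20.8×(1730−650) = 35200 J.
Q = ΔU + W = 10500 J.

10500 J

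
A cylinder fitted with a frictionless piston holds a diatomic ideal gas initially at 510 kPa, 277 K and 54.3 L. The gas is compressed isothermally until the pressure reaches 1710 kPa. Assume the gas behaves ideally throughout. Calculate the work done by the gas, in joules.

-33500 J

n = P₁V₁/(RT₁) = 510×54.3/(8.314×277) = 12.0 mol.
Isothermal: T stays 277 K; PV = const ⇒ V₂ = 16.2 L, P₂ = 1710 kPa.
W = nRT ln(V₂/V₁) = 12.0×8.314×277×ln(0.298) = -33500 J.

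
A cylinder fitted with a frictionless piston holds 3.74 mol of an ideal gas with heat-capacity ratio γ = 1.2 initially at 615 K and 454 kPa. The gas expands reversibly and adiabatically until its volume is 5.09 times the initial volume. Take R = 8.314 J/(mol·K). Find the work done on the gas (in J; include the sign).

-26600 J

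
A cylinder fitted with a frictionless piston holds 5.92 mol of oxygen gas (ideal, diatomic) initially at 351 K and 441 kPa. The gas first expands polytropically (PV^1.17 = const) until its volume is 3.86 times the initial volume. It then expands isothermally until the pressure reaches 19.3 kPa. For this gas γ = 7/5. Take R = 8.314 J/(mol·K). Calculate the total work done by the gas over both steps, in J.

42100 J

V₁ = nRT₁/P₁ = 5.92×8.314×351/441 = 39.2 L.
Step 1 — Polytropic n=1.17: T₂ = T₁(V₁/V₂)^(n−1) = 351×(0.259)^0.17 = 279 K; P₂ = P₁(V₁/V₂)^n = 90.8 kPa.
W = (P₁V₁−P₂V₂)/(n−1) = (441×39.2−90.8×151)/0.17 = 20800 J.
ΔU = nCvΔT = 5.92×20.8×(279−351) = -8860 J.
Q = ΔU + W = 12000 J.
State after step 1: P = 90.8 kPa, V = 151 L, T = 279 K.
Step 2 — Isothermal: T stays 279 K; PV = const ⇒ V₂ = 711 L, P₂ = 19.3 kPa.
ΔU = 0 (ideal gas, T constant).
W = nRT ln(V₂/V₁) = 5.92×8.314×279×ln(4.71) = 21300 J.
Q = ΔU + W = 21300 J.
Net over both steps: W = 42100 J, Q = 33300 J, ΔU = -8860 J.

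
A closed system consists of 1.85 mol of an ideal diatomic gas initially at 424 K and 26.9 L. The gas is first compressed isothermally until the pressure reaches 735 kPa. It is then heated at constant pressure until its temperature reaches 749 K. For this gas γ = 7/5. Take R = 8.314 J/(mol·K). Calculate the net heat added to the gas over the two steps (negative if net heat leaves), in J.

P₁ = nRT₁/V₁ = 1.85×8.314×424/26.9 = 242 kPa.
Step 1 — Isothermal: T stays 424 K; PV = const ⇒ V₂ = 8.87 L, P₂ = 735 kPa.
ΔU = 0 (ideal gas, T constant).
W = nRT ln(V₂/V₁) = 1.85×8.314×424×ln(0.330) = -7230 J.
Q = ΔU + W = -7230 J.
State after step 1: P = 735 kPa, V = 8.87 L, T = 424 K.
Step 2 — Isobaric: P stays 735 kPa; V/T = const ⇒ T₂ = 749 K, V₂ = 15.7 L.
W = PΔV = 735×(15.7−8.87) kPa·L = 5000 J.
ΔU = nCvΔT = 1.85×20.8×(749−424) = 12500 J.
Q = ΔU + W = nCpΔT = 17500 J.
Net over both steps: W = -2230 J, Q = 10300 J, ΔU = 12500 J.

10300 J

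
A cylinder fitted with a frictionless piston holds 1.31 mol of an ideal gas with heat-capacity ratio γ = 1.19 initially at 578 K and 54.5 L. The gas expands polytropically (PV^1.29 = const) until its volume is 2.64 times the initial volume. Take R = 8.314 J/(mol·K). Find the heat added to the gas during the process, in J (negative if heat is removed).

-2800 J

P₁ = nRT₁/V₁ = 1.31×8.314×578/54.5 = 116 kPa.
Polytropic n=1.29: T₂ = T₁(V₁/V₂)^(n−1) = 578×(0.379)^0.29 = 436 K; P₂ = P₁(V₁/V₂)^n = 33.0 kPa.
W = (P₁V₁−P₂V₂)/(n−1) = (116×54.5−33.0×144)/0.29 = 5330 J.
ΔU = nCvΔT = 1.31×43.8×(436−578) = -8130 J.
Q = ΔU + W = -2800 J.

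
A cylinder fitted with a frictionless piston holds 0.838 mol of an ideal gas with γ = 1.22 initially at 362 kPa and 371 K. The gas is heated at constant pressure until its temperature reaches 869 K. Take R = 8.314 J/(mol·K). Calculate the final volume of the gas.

16.7 L

V₁ = nRT₁/P₁ = 0.838×8.314×371/362 = 7.14 L.
Isobaric: P stays 362 kPa; V/T = const ⇒ T₂ = 869 K, V₂ = 16.7 L.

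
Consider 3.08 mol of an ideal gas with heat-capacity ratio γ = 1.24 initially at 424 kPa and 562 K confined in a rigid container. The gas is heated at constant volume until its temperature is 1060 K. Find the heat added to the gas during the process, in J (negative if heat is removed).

53100 J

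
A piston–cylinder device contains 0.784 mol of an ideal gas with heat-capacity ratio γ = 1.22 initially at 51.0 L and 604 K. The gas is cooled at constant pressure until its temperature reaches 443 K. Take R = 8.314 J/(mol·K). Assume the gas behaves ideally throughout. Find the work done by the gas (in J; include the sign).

-1050 J

P₁ = nRT₁/V₁ = 0.784×8.314×604/51.0 = 77.2 kPa.
Isobaric: P stays 77.2 kPa; V/T = const ⇒ T₂ = 443 K, V₂ = 37.4 L.
W = PΔV = 77.2×(37.4−51.0) kPa·L = -1050 J.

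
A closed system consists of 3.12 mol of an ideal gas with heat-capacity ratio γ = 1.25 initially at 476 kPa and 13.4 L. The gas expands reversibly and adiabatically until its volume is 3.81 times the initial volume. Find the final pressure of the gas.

T₁ = P₁V₁/(nR) = 476×13.4/(3.12×8.314) = 246 K.
Adiabatic: TV^(γ−1) = const ⇒ T₂ = 246×(0.262)^0.250 = 176 K; PV^γ = const ⇒ P₂ = 89.4 kPa.

89.4 kPa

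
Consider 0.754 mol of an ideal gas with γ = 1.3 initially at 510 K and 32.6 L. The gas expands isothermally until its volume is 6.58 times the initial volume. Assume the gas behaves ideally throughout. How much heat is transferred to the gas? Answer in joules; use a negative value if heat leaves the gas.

P₁ = nRT₁/V₁ = 0.754×8.314×510/32.6 = 98.1 kPa.
Isothermal: T stays 510 K; PV = const ⇒ V₂ = 215 L, P₂ = 14.9 kPa.
ΔU = 0 (ideal gas, T constant).
W = nRT ln(V₂/V₁) = 0.754×8.314×510×ln(6.58) = 6020 J.
Q = ΔU + W = 6020 J.

6020 J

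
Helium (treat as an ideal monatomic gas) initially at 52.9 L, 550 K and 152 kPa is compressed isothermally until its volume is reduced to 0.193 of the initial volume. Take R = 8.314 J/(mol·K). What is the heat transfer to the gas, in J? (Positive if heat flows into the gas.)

-13200 J

n = P₁V₁/(RT₁) = 152×52.9/(8.314×550) = 1.76 mol.
Isothermal: T stays 550 K; PV = const ⇒ V₂ = 10.2 L, P₂ = 788 kPa.
ΔU = 0 (ideal gas, T constant).
W = nRT ln(V₂/V₁) = 1.76×8.314×550×ln(0.193) = -13200 J.
Q = ΔU + W = -13200 J.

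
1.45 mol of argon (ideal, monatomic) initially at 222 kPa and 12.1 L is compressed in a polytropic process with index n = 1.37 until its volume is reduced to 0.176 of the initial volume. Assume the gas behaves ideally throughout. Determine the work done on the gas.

T₁ = P₁V₁/(nR) = 222×12.1/(1.45×8.314) = 223 K.
Polytropic n=1.37: T₂ = T₁(V₁/V₂)^(n−1) = 223×(5.68)^0.37 = 424 K; P₂ = P₁(V₁/V₂)^n = 2400 kPa.
W = (P₁V₁−P₂V₂)/(n−1) = (222×12.1−2400×2.13)/0.37 = -6550 J.
Work done on the gas = −W_by = 6550 J.

6550 J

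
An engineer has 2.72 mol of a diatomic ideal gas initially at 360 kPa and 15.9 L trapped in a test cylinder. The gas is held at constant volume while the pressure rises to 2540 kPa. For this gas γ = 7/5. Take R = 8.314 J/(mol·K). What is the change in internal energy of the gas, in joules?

86700 J

T₁ = P₁V₁/(nR) = 360×15.9/(2.72×8.314) = 253 K.
Isochoric: V stays 15.9 L; P/T = const ⇒ T₂ = 1790 K, P₂ = 2540 kPa.
For an ideal gas ΔU = nCvΔT with Cv = (5/2)R = 20.8 J/(mol·K).
ΔU = 2.72×20.8×(1790−253) = 86700 J.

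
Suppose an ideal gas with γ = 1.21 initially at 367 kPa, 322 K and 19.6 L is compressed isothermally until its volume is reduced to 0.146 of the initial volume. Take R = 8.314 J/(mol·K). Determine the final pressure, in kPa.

2510 kPa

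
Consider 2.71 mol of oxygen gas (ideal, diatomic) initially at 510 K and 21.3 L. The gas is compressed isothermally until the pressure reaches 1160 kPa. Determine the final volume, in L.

P₁ = nRT₁/V₁ = 2.71×8.314×510/21.3 = 539 kPa.
Isothermal: T stays 510 K; PV = const ⇒ V₂ = 9.91 L, P₂ = 1160 kPa.

9.91 L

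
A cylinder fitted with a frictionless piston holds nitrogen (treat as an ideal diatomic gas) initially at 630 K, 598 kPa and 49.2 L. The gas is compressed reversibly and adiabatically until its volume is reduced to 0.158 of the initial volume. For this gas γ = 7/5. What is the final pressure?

7920 kPa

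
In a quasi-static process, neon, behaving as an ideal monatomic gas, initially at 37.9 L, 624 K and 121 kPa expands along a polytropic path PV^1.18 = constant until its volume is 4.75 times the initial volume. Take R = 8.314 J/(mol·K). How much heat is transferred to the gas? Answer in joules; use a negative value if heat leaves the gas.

4550 J

n = P₁V₁/(RT₁) = 121×37.9/(8.314×624) = 0.884 mol.
Polytropic n=1.18: T₂ = T₁(V₁/V₂)^(n−1) = 624×(0.211)^0.18 = 471 K; P₂ = P₁(V₁/V₂)^n = 19.2 kPa.
W = (P₁V₁−P₂V₂)/(n−1) = (121×37.9−19.2×180)/0.18 = 6230 J.
ΔU = nCvΔT = 0.884×12.5×(471−624) = -1680 J.
Q = ΔU + W = 4550 J.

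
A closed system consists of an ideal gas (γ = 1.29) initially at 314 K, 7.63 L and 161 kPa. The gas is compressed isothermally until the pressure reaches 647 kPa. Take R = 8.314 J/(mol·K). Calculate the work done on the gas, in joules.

1710 J

n = P₁V₁/(RT₁) = 161×7.63/(8.314×314) = 0.471 mol.
Isothermal: T stays 314 K; PV = const ⇒ V₂ = 1.90 L, P₂ = 647 kPa.
W = nRT ln(V₂/V₁) = 0.471×8.314×314×ln(0.249) = -1710 J.
Work done on the gas = −W_by = 1710 J.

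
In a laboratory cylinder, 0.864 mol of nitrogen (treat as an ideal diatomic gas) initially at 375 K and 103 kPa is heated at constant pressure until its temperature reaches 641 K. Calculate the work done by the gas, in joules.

V₁ = nRT₁/P₁ = 0.864×8.314×375/103 = 26.2 L.
Isobaric: P stays 103 kPa; V/T = const ⇒ T₂ = 641 K, V₂ = 44.7 L.
W = PΔV = 103×(44.7−26.2) kPa·L = 1910 J.

1910 J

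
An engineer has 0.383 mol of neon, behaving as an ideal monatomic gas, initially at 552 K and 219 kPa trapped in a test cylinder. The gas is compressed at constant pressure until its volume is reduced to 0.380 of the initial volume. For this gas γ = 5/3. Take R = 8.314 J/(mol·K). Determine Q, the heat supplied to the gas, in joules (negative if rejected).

V₁ = nRT₁/P₁ = 0.383×8.314×552/219 = 8.03 L.
Isobaric: P stays 219 kPa; V/T = const ⇒ T₂ = 210 K, V₂ = 3.05 L.
W = PΔV = 219×(3.05−8.03) kPa·L = -1090 J.
ΔU = nCvΔT = 0.383×12.5×(210−552) = -1630 J.
Q = ΔU + W = nCpΔT = -2720 J.

-2720 J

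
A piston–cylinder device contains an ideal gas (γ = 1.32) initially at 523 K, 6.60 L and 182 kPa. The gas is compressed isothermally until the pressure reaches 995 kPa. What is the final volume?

1.21 L

Isothermal: T stays 523 K; PV = const ⇒ V₂ = 1.21 L, P₂ = 995 kPa.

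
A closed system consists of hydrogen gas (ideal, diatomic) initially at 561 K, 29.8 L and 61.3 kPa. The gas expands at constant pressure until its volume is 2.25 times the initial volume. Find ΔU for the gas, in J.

5710 J

n = P₁V₁/(RT₁) = 61.3×29.8/(8.314×561) = 0.392 mol.
Isobaric: P stays 61.3 kPa; V/T = const ⇒ T₂ = 1260 K, V₂ = 67.0 L.
For an ideal gas ΔU = nCvΔT with Cv = (5/2)R = 20.8 J/(mol·K).
ΔU = 0.392×20.8×(1260−561) = 5710 J.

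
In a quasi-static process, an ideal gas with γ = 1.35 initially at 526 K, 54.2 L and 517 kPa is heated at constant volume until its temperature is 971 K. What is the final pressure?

954 kPa

Isochoric: V stays 54.2 L; P/T = const ⇒ T₂ = 971 K, P₂ = 954 kPa.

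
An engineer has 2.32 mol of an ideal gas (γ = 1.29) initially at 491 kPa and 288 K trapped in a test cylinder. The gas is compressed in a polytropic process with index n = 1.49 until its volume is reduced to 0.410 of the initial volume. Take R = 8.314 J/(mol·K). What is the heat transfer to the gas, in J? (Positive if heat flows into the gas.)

V₁ = nRT₁/P₁ = 2.32×8.314×288/491 = 11.3 L.
Polytropic n=1.49: T₂ = T₁(V₁/V₂)^(n−1) = 288×(2.44)^0.49 = 446 K; P₂ = P₁(V₁/V₂)^n = 1850 kPa.
W = (P₁V₁−P₂V₂)/(n−1) = (491×11.3−1850×4.64)/0.49 = -6210 J.
ΔU = nCvΔT = 2.32×28.7×(446−288) = 10500 J.
Q = ΔU + W = 4280 J.

4280 J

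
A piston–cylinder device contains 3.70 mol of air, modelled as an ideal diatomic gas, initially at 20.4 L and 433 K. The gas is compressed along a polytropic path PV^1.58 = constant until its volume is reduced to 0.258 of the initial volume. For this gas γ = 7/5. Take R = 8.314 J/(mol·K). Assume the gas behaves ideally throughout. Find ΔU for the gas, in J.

39800 J

P₁ = nRT₁/V₁ = 3.70×8.314×433/20.4 = 653 kPa.
Polytropic n=1.58: T₂ = T₁(V₁/V₂)^(n−1) = 433×(3.88)^0.58 = 950 K; P₂ = P₁(V₁/V₂)^n = 5550 kPa.
For an ideal gas ΔU = nCvΔT with Cv = (5/2)R = 20.8 J/(mol·K).
ΔU = 3.70×20.8×(950−433) = 39800 J.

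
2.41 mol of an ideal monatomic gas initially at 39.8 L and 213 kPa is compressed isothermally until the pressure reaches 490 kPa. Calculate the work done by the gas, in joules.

-7060 J

T₁ = P₁V₁/(nR) = 213×39.8/(2.41×8.314) = 423 K.
Isothermal: T stays 423 K; PV = const ⇒ V₂ = 17.3 L, P₂ = 490 kPa.
W = nRT ln(V₂/V₁) = 2.41×8.314×423×ln(0.435) = -7060 J.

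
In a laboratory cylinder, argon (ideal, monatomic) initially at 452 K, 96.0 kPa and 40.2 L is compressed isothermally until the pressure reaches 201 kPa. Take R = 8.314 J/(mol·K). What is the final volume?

19.2 L

Isothermal: T stays 452 K; PV = const ⇒ V₂ = 19.2 L, P₂ = 201 kPa.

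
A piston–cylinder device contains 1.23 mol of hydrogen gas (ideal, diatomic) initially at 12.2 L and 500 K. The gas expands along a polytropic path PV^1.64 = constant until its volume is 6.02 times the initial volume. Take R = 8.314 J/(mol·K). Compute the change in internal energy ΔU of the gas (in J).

-8730 J

P₁ = nRT₁/V₁ = 1.23×8.314×500/12.2 = 419 kPa.
Polytropic n=1.64: T₂ = T₁(V₁/V₂)^(n−1) = 500×(0.166)^0.64 = 158 K; P₂ = P₁(V₁/V₂)^n = 22.1 kPa.
For an ideal gas ΔU = nCvΔT with Cv = (5/2)R = 20.8 J/(mol·K).
ΔU = 1.23×20.8×(158−500) = -8730 J.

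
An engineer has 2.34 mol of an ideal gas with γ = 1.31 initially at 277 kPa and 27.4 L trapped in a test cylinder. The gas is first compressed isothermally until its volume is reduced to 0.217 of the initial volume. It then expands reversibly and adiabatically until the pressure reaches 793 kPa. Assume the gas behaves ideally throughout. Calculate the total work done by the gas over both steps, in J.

T₁ = P₁V₁/(nR) = 277×27.4/(2.34×8.314) = 390 K.
Step 1 — Isothermal: T stays 390 K; PV = const ⇒ V₂ = 5.95 L, P₂ = 1280 kPa.
ΔU = 0 (ideal gas, T constant).
W = nRT ln(V₂/V₁) = 2.34×8.314×390×ln(0.217) = -11600 J.
Q = ΔU + W = -11600 J.
State after step 1: P = 1280 kPa, V = 5.95 L, T = 390 K.
Step 2 — Adiabatic: T₂/T₁ = (P₂/P₁)^((γ−1)/γ) ⇒ T₂ = 390×(0.621)^0.237 = 349 K; V₂ = 8.55 L.
ΔU = nCvΔT = 2.34×26.8×(349−390) = -2610 J.
Q = 0 for an adiabatic process, so W = −ΔU = 2610 J.
Net over both steps: W = -8990 J, Q = -11600 J, ΔU = -2610 J.

-8990 J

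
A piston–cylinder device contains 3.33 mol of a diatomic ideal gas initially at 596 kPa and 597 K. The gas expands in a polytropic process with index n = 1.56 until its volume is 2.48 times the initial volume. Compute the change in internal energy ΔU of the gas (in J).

V₁ = nRT₁/P₁ = 3.33×8.314×597/596 = 27.7 L.
Polytropic n=1.56: T₂ = T₁(V₁/V₂)^(n−1) = 597×(0.403)^0.56 = 359 K; P₂ = P₁(V₁/V₂)^n = 145 kPa.
For an ideal gas ΔU = nCvΔT with Cv = (5/2)R = 20.8 J/(mol·K).
ΔU = 3.33×20.8×(359−597) = -16500 J.

-16500 J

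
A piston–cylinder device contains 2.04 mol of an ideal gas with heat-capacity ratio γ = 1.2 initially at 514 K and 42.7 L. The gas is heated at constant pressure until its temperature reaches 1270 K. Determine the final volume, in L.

106 L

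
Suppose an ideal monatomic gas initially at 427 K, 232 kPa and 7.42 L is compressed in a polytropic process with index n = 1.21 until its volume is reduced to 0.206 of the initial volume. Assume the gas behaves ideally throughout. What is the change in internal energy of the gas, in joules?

1020 J

n = P₁V₁/(RT₁) = 232×7.42/(8.314×427) = 0.485 mol.
Polytropic n=1.21: T₂ = T₁(V₁/V₂)^(n−1) = 427×(4.85)^0.21 = 595 K; P₂ = P₁(V₁/V₂)^n = 1570 kPa.
For an ideal gas ΔU = nCvΔT with Cv = (3/2)R = 12.5 J/(mol·K).
ΔU = 0.485×12.5×(595−427) = 1020 J.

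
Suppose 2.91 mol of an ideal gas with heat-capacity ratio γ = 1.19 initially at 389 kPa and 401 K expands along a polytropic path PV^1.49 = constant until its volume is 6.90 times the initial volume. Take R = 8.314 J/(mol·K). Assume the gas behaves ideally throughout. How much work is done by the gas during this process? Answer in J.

12100 J

V₁ = nRT₁/P₁ = 2.91×8.314×401/389 = 24.9 L.
Polytropic n=1.49: T₂ = T₁(V₁/V₂)^(n−1) = 401×(0.145)^0.49 = 156 K; P₂ = P₁(V₁/V₂)^n = 21.9 kPa.
W = (P₁V₁−P₂V₂)/(n−1) = (389×24.9−21.9×172)/0.49 = 12100 J.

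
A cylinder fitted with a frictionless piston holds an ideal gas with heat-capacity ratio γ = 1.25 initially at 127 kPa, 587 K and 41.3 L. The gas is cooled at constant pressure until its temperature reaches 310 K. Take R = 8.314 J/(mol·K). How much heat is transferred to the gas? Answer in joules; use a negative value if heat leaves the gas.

-12400 J

n = P₁V₁/(RT₁) = 127×41.3/(8.314×587) = 1.07 mol.
Isobaric: P stays 127 kPa; V/T = const ⇒ T₂ = 310 K, V₂ = 21.8 L.
W = PΔV = 127×(21.8−41.3) kPa·L = -2480 J.
ΔU = nCvΔT = 1.07×33.3×(310−587) = -9900 J.
Q = ΔU + W = nCpΔT = -12400 J.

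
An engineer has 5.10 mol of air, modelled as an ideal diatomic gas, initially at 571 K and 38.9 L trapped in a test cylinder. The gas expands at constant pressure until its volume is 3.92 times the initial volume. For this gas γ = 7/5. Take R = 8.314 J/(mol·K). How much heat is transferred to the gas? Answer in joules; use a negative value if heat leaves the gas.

247000 J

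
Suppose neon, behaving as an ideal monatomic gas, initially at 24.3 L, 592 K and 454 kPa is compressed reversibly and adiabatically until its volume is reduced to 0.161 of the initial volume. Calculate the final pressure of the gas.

9530 kPa

Adiabatic: TV^(γ−1) = const ⇒ T₂ = 592×(6.21)^0.667 = 2000 K; PV^γ = const ⇒ P₂ = 9530 kPa.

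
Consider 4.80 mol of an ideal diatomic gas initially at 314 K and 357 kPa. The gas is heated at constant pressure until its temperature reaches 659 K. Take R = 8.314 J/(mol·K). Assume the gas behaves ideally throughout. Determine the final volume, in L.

73.7 L

V₁ = nRT₁/P₁ = 4.80×8.314×314/357 = 35.1 L.
Isobaric: P stays 357 kPa; V/T = const ⇒ T₂ = 659 K, V₂ = 73.7 L.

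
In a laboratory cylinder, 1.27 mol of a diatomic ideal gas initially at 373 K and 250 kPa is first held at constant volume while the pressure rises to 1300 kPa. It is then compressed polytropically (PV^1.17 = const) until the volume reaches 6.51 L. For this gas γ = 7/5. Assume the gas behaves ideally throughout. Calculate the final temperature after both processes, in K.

2250 K

V₁ = nRT₁/P₁ = 1.27×8.314×373/250 = 15.8 L.
Step 1 — Isochoric: V stays 15.8 L; P/T = const ⇒ T₂ = 1940 K, P₂ = 1300 kPa.
W = 0 (no volume change).
ΔU = nCvΔT = 1.27×20.8×(1940−373) = 41400 J.
Q = ΔU = 41400 J.
State after step 1: P = 1300 kPa, V = 15.8 L, T = 1940 K.
Step 2 — Polytropic n=1.17: T₂ = T₁(V₁/V₂)^(n−1) = 1940×(2.42)^0.17 = 2250 K; P₂ = P₁(V₁/V₂)^n = 3660 kPa.
W = (P₁V₁−P₂V₂)/(n−1) = (1300×15.8−3660×6.51)/0.17 = -19500 J.
ΔU = nCvΔT = 1.27×20.8×(2250−1940) = 8300 J.
Q = ΔU + W = -11200 J.
Net over both steps: W = -19500 J, Q = 30100 J, ΔU = 49700 J.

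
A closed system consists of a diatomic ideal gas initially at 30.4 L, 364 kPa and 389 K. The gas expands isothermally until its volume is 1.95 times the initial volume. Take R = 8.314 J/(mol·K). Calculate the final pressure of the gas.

187 kPa

Isothermal: T stays 389 K; PV = const ⇒ V₂ = 59.3 L, P₂ = 187 kPa.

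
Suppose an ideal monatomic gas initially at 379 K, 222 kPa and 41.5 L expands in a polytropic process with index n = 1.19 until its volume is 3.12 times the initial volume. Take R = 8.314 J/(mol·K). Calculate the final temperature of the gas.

305 K

Polytropic n=1.19: T₂ = T₁(V₁/V₂)^(n−1) = 379×(0.321)^0.19 = 305 K; P₂ = P₁(V₁/V₂)^n = 57.3 kPa.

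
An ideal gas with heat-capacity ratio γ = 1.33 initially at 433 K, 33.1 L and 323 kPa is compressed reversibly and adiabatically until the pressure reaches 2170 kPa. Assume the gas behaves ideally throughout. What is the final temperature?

Adiabatic: T₂/T₁ = (P₂/P₁)^((γ−1)/γ) ⇒ T₂ = 433×(6.72)^0.248 = 695 K; V₂ = 7.90 L.

695 K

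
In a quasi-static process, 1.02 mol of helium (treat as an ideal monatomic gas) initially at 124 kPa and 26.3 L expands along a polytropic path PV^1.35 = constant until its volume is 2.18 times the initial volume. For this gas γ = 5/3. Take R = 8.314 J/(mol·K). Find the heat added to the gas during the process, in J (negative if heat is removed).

T₁ = P₁V₁/(nR) = 124×26.3/(1.02×8.314) = 385 K.
Polytropic n=1.35: T₂ = T₁(V₁/V₂)^(n−1) = 385×(0.459)^0.35 = 293 K; P₂ = P₁(V₁/V₂)^n = 43.3 kPa.
W = (P₁V₁−P₂V₂)/(n−1) = (124×26.3−43.3×57.3)/0.35 = 2220 J.
ΔU = nCvΔT = 1.02×12.5×(293−385) = -1170 J.
Q = ΔU + W = 1060 J.

1060 J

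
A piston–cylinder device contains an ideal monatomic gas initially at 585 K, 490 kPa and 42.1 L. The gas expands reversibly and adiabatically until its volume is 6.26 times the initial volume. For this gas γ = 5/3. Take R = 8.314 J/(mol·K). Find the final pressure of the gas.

Adiabatic: TV^(γ−1) = const ⇒ T₂ = 585×(0.160)^0.667 = 172 K; PV^γ = const ⇒ P₂ = 23.0 kPa.

23.0 kPa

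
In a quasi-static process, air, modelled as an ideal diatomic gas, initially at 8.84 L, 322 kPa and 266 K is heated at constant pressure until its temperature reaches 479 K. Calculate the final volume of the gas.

Isobaric: P stays 322 kPa; V/T = const ⇒ T₂ = 479 K, V₂ = 15.9 L.

15.9 L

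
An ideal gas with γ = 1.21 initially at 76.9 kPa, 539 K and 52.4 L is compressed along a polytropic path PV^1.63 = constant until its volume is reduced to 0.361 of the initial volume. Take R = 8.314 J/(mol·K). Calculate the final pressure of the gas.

Polytropic n=1.63: T₂ = T₁(V₁/V₂)^(n−1) = 539×(2.77)^0.63 = 1020 K; P₂ = P₁(V₁/V₂)^n = 405 kPa.

405 kPa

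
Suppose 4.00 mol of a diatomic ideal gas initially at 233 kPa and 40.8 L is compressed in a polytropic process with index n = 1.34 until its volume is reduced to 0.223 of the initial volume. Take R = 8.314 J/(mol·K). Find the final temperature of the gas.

476 K

T₁ = P₁V₁/(nR) = 233×40.8/(4.00×8.314) = 286 K.
Polytropic n=1.34: T₂ = T₁(V₁/V₂)^(n−1) = 286×(4.48)^0.34 = 476 K; P₂ = P₁(V₁/V₂)^n = 1740 kPa.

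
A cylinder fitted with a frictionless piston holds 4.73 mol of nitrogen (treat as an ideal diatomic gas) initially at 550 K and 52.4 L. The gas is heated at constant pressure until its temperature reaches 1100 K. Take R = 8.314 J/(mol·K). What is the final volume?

105 L

P₁ = nRT₁/V₁ = 4.73×8.314×550/52.4 = 413 kPa.
Isobaric: P stays 413 kPa; V/T = const ⇒ T₂ = 1100 K, V₂ = 105 L.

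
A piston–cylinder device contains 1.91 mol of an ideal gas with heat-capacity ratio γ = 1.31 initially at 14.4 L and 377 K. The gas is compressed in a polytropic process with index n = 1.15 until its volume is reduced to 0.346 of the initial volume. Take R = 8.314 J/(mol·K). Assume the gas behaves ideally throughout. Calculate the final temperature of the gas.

442 K

P₁ = nRT₁/V₁ = 1.91×8.314×377/14.4 = 416 kPa.
Polytropic n=1.15: T₂ = T₁(V₁/V₂)^(n−1) = 377×(2.89)^0.15 = 442 K; P₂ = P₁(V₁/V₂)^n = 1410 kPa.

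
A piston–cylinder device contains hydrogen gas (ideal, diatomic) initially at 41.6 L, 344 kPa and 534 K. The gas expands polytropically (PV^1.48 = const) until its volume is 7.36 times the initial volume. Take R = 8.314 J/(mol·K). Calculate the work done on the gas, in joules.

n = P₁V₁/(RT₁) = 344×41.6/(8.314×534) = 3.22 mol.
Polytropic n=1.48: T₂ = T₁(V₁/V₂)^(n−1) = 534×(0.136)^0.48 = 205 K; P₂ = P₁(V₁/V₂)^n = 17.9 kPa.
W = (P₁V₁−P₂V₂)/(n−1) = (344×41.6−17.9×306)/0.48 = 18400 J.
Work done on the gas = −W_by = -18400 J.

-18400 J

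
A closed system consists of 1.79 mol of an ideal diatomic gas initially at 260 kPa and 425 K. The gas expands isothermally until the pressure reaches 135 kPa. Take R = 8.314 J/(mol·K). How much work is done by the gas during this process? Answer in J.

4150 J

V₁ = nRT₁/P₁ = 1.79×8.314×425/260 = 24.3 L.
Isothermal: T stays 425 K; PV = const ⇒ V₂ = 46.9 L, P₂ = 135 kPa.
W = nRT ln(V₂/V₁) = 1.79×8.314×425×ln(1.93) = 4150 J.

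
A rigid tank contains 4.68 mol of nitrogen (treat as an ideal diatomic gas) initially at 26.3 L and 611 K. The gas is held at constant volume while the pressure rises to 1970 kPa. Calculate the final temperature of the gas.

1330 K

P₁ = nRT₁/V₁ = 4.68×8.314×611/26.3 = 904 kPa.
Isochoric: V stays 26.3 L; P/T = const ⇒ T₂ = 1330 K, P₂ = 1970 kPa.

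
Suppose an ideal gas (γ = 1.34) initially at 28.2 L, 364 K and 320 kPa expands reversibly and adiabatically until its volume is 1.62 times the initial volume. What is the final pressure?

168 kPa

Adiabatic: TV^(γ−1) = const ⇒ T₂ = 364×(0.617)^0.340 = 309 K; PV^γ = const ⇒ P₂ = 168 kPa.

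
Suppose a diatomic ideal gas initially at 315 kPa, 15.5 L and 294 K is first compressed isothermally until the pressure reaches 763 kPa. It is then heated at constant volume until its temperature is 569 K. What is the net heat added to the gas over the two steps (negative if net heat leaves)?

7100 J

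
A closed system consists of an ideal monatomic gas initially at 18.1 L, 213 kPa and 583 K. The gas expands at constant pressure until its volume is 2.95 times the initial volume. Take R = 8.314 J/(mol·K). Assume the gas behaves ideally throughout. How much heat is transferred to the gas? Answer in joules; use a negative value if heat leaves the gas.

n = P₁V₁/(RT₁) = 213×18.1/(8.314×583) = 0.795 mol.
Isobaric: P stays 213 kPa; V/T = const ⇒ T₂ = 1720 K, V₂ = 53.4 L.
W = PΔV = 213×(53.4−18.1) kPa·L = 7520 J.
ΔU = nCvΔT = 0.795×12.5×(1720−583) = 11300 J.
Q = ΔU + W = nCpΔT = 18800 J.

18800 J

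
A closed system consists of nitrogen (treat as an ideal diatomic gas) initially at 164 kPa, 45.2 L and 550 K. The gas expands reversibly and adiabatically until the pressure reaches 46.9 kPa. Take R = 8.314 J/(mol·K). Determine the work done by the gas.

5570 J

n = P₁V₁/(RT₁) = 164×45.2/(8.314×550) = 1.62 mol.
Adiabatic: T₂/T₁ = (P₂/P₁)^((γ−1)/γ) ⇒ T₂ = 550×(0.286)^0.286 = 385 K; V₂ = 111 L.
ΔU = nCvΔT = 1.62×20.8×(385−550) = -5570 J.
Q = 0 for an adiabatic process, so W = −ΔU = 5570 J.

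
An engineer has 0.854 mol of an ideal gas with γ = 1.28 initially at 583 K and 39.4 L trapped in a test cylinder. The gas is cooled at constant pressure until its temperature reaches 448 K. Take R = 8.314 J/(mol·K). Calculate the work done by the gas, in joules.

P₁ = nRT₁/V₁ = 0.854×8.314×583/39.4 = 105 kPa.
Isobaric: P stays 105 kPa; V/T = const ⇒ T₂ = 448 K, V₂ = 30.3 L.
W = PΔV = 105×(30.3−39.4) kPa·L = -959 J.

-959 J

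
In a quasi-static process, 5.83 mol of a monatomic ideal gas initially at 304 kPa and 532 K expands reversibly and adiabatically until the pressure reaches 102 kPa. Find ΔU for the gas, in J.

V₁ = nRT₁/P₁ = 5.83×8.314×532/304 = 84.8 L.
Adiabatic: T₂/T₁ = (P₂/P₁)^((γ−1)/γ) ⇒ T₂ = 532×(0.336)^0.400 = 344 K; V₂ = 163 L.
For an ideal gas ΔU = nCvΔT with Cv = (3/2)R = 12.5 J/(mol·K).
ΔU = 5.83×12.5×(344−532) = -13700 J.

-13700 J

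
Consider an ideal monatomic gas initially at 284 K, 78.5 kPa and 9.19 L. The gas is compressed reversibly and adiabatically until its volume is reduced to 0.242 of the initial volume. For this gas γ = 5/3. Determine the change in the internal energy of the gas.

1700 J

n = P₁V₁/(RT₁) = 78.5×9.19/(8.314×284) = 0.306 mol.
Adiabatic: TV^(γ−1) = const ⇒ T₂ = 284×(4.13)^0.667 = 731 K; PV^γ = const ⇒ P₂ = 835 kPa.
For an ideal gas ΔU = nCvΔT with Cv = (3/2)R = 12.5 J/(mol·K).
ΔU = 0.306×12.5×(731−284) = 1700 J.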